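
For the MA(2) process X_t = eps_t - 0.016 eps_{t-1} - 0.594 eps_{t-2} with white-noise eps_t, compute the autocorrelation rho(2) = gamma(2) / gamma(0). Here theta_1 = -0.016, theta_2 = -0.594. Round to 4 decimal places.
\rho(2) = -0.4390

For an MA(q) process with theta_0 = 1, the autocovariance is
  gamma(k) = sigma^2 * sum_{i=0..q-k} theta_i * theta_{i+k},
and rho(k) = gamma(k) / gamma(0). Sigma^2 cancels.
  numerator   = (1)*(-0.594) = -0.594.
  denominator = (1)^2 + (-0.016)^2 + (-0.594)^2 = 1.353092.
  rho(2) = -0.594 / 1.353092 = -0.4390.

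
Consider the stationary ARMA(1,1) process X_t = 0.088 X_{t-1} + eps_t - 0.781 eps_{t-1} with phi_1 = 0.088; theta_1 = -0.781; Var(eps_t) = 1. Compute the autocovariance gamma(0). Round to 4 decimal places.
\gamma(0) = 1.4840

Multiply the model equation by X_{t-k} and take expectations. With theta_0 = psi_0 = 1 and psi_j the MA(infinity) weights, this gives
  gamma(k) - sum_i phi_i gamma(k-i) = c_k,
  c_k = sigma^2 * sum_{j=k..q} theta_j psi_{j-k}   (c_k = 0 for k > q),
using gamma(-m) = gamma(m).
psi-weights needed (psi_j = theta_j + sum_i phi_i psi_{j-i}):
  psi_1 = theta_1 + phi_1 = -0.781 + (0.088) = -0.693
Right-hand sides:
  c_0 = sigma^2 (1 + theta_1 psi_1) = 1 * (1 + (-0.781)(-0.693)) = 1 * 1.541233 = 1.541233
  c_1 = sigma^2 theta_1 = 1 * (-0.781) = -0.781
  c_2 = 0
Equations for k = 0 and k = 1 (AR order 1):
  gamma(0) = phi_1 gamma(1) + c_0
  gamma(1) = phi_1 gamma(0) + c_1
Substituting the second into the first: gamma(0) (1 - phi_1^2) = c_0 + phi_1 c_1, so
  gamma(0) = (c_0 + phi_1 c_1) / (1 - phi_1^2) = (1.541233 + (0.088)(-0.781)) / (1 - (0.088)^2) = 1.472505 / 0.992256 = 1.483997.
Therefore gamma(0) = 1.4840 (to 4 decimal places).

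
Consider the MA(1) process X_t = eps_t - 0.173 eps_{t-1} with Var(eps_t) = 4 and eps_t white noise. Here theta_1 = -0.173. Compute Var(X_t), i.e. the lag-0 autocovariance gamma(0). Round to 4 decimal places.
\gamma(0) = 4.1197

For an MA(q) process X_t = eps_t + sum_i theta_i eps_{t-i} with
Var(eps_t) = sigma^2, the variance is
  gamma(0) = sigma^2 * (1 + sum_i theta_i^2).
  sum_i theta_i^2 = (-0.173)^2 = 0.029929.
  gamma(0) = 4 * (1 + 0.029929) = 4 * 1.029929 = 4.119716, which rounds to 4.1197.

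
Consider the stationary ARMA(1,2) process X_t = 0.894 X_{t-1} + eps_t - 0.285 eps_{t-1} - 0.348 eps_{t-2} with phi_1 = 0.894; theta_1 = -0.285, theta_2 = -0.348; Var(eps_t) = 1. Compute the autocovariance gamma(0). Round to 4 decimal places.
\gamma(0) = 1.5631

Multiply the model equation by X_{t-k} and take expectations. With theta_0 = psi_0 = 1 and psi_j the MA(infinity) weights, this gives
  gamma(k) - sum_i phi_i gamma(k-i) = c_k,
  c_k = sigma^2 * sum_{j=k..q} theta_j psi_{j-k}   (c_k = 0 for k > q),
using gamma(-m) = gamma(m).
psi-weights needed (psi_j = theta_j + sum_i phi_i psi_{j-i}):
  psi_1 = theta_1 + phi_1 = -0.285 + (0.894) = 0.609
  psi_2 = theta_2 + phi_1 psi_1 = -0.348 + (0.894)(0.609) = 0.196446
Right-hand sides:
  c_0 = sigma^2 (1 + theta_1 psi_1 + theta_2 psi_2) = 1 * (1 + (-0.285)(0.609) + (-0.348)(0.196446)) = 1 * 0.758072 = 0.758072
  c_1 = sigma^2 (theta_1 + theta_2 psi_1) = 1 * (-0.285 + (-0.348)(0.609)) = -0.496932
  c_2 = sigma^2 theta_2 = 1 * (-0.348) = -0.348
Equations for k = 0 and k = 1 (AR order 1):
  gamma(0) = phi_1 gamma(1) + c_0
  gamma(1) = phi_1 gamma(0) + c_1
Substituting the second into the first: gamma(0) (1 - phi_1^2) = c_0 + phi_1 c_1, so
  gamma(0) = (c_0 + phi_1 c_1) / (1 - phi_1^2) = (0.758072 + (0.894)(-0.496932)) / (1 - (0.894)^2) = 0.313815 / 0.200764 = 1.563102.
Therefore gamma(0) = 1.5631 (to 4 decimal places).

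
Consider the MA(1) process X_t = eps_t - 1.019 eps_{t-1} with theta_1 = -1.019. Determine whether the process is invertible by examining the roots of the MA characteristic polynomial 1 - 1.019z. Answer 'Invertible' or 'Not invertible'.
\text{Not invertible}

The MA(q) characteristic polynomial is P(z) = 1 - 1.019z.
Invertibility requires all roots to lie outside the unit circle, i.e. |z| > 1 for every root.
This is linear in z: 1 + (-1.019) z = 0  =>  z = -1/(-1.019) = 0.981354,  |z| = 0.981354.
Moduli of all roots: 0.9814.
All moduli strictly greater than 1? No.
Verdict: Not invertible.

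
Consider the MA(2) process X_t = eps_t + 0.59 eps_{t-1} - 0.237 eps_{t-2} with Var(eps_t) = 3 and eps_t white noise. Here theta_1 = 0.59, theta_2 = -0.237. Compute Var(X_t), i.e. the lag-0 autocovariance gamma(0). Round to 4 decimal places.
\gamma(0) = 4.2128

For an MA(q) process X_t = eps_t + sum_i theta_i eps_{t-i} with
Var(eps_t) = sigma^2, the variance is
  gamma(0) = sigma^2 * (1 + sum_i theta_i^2).
  sum_i theta_i^2 = (0.59)^2 + (-0.237)^2 = 0.3481 + 0.056169 = 0.404269.
  gamma(0) = 3 * (1 + 0.404269) = 3 * 1.404269 = 4.212807, which rounds to 4.2128.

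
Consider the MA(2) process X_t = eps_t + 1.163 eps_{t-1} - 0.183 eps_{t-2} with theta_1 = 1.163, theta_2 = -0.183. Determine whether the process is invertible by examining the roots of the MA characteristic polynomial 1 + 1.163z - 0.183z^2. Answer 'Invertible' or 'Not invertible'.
\text{Not invertible}

The MA(q) characteristic polynomial is P(z) = 1 + 1.163z - 0.183z^2.
Invertibility requires all roots to lie outside the unit circle, i.e. |z| > 1 for every root.
Set 1 + (1.163) z + (-0.183) z^2 = 0, i.e. a z^2 + b z + c = 0 with a = -0.183, b = 1.163, c = 1.
Discriminant D = b^2 - 4ac = (1.163)^2 - 4*(-0.183)*1 = 1.352569 - (-0.732) = 2.084569.
D >= 0, so the roots are real: z = (-b +/- sqrt(D)) / (2a) = (-1.163 +/- 1.443804) / (-0.366).
  z_1 = (-1.163 + 1.443804) / (-0.366) = -0.7672,   |z_1| = 0.7672.
  z_2 = (-1.163 - 1.443804) / (-0.366) = 7.1224,   |z_2| = 7.1224.
Moduli of all roots: 0.7672, 7.1224.
All moduli strictly greater than 1? No.
Verdict: Not invertible.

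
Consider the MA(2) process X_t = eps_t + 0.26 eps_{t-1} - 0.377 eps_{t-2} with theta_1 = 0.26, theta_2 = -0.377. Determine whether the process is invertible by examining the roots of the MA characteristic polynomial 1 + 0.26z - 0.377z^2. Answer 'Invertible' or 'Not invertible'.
\text{Invertible}

The MA(q) characteristic polynomial is P(z) = 1 + 0.26z - 0.377z^2.
Invertibility requires all roots to lie outside the unit circle, i.e. |z| > 1 for every root.
Set 1 + (0.26) z + (-0.377) z^2 = 0, i.e. a z^2 + b z + c = 0 with a = -0.377, b = 0.26, c = 1.
Discriminant D = b^2 - 4ac = (0.26)^2 - 4*(-0.377)*1 = 0.0676 - (-1.508) = 1.5756.
D >= 0, so the roots are real: z = (-b +/- sqrt(D)) / (2a) = (-0.26 +/- 1.255229) / (-0.754).
  z_1 = (-0.26 + 1.255229) / (-0.754) = -1.3199,   |z_1| = 1.3199.
  z_2 = (-0.26 - 1.255229) / (-0.754) = 2.0096,   |z_2| = 2.0096.
Moduli of all roots: 1.3199, 2.0096.
All moduli strictly greater than 1? Yes.
Verdict: Invertible.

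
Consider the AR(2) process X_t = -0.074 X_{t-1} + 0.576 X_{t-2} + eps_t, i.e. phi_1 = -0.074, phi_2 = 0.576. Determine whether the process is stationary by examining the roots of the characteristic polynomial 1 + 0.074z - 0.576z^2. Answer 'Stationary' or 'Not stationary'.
\text{Stationary}

The AR(p) characteristic polynomial is P(z) = 1 + 0.074z - 0.576z^2.
Stationarity requires all roots to lie outside the unit circle, i.e. |z| > 1 for every root.
Set 1 + (0.074) z + (-0.576) z^2 = 0, i.e. a z^2 + b z + c = 0 with a = -0.576, b = 0.074, c = 1.
Discriminant D = b^2 - 4ac = (0.074)^2 - 4*(-0.576)*1 = 0.005476 - (-2.304) = 2.309476.
D >= 0, so the roots are real: z = (-b +/- sqrt(D)) / (2a) = (-0.074 +/- 1.519696) / (-1.152).
  z_1 = (-0.074 + 1.519696) / (-1.152) = -1.2549,   |z_1| = 1.2549.
  z_2 = (-0.074 - 1.519696) / (-1.152) = 1.3834,   |z_2| = 1.3834.
Moduli of all roots: 1.2549, 1.3834.
All moduli strictly greater than 1? Yes.
Verdict: Stationary.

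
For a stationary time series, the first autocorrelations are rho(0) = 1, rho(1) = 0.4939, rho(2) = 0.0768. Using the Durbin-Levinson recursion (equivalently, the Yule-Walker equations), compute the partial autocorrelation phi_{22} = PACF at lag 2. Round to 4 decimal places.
\phi_{22} = -0.2211

The PACF at lag k is phi_{kk}, the last component of the solution
to the Yule-Walker system G_k phi = r_k where
  (G_k)_{ij} = rho(|i - j|), (r_k)_i = rho(i), i,j = 1..k.
Equivalently, Durbin-Levinson gives phi_{kk} iteratively:
  phi_{11} = rho(1)
  phi_{kk} = [rho(k) - sum_{j=1..k-1} phi_{k-1,j} rho(k-j)]
            / [1 - sum_{j=1..k-1} phi_{k-1,j} rho(j)],
  phi_{k,j} = phi_{k-1,j} - phi_{kk} phi_{k-1,k-j},  j = 1..k-1.
Step k = 1:
  phi_11 = rho(1) = 0.4939.
Step k = 2:
  phi_22 = [rho(2) - phi_11 rho(1)] / [1 - phi_11 rho(1)] = [0.0768 - (0.4939)(0.4939)] / [1 - (0.4939)(0.4939)]
         = -0.16713721 / 0.75606279 = -0.2211.
Therefore phi_{22} = -0.2211.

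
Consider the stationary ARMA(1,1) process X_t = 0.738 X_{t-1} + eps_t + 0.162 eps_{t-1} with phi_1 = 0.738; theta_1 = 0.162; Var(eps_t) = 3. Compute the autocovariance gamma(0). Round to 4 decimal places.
\gamma(0) = 8.3365

Multiply the model equation by X_{t-k} and take expectations. With theta_0 = psi_0 = 1 and psi_j the MA(infinity) weights, this gives
  gamma(k) - sum_i phi_i gamma(k-i) = c_k,
  c_k = sigma^2 * sum_{j=k..q} theta_j psi_{j-k}   (c_k = 0 for k > q),
using gamma(-m) = gamma(m).
psi-weights needed (psi_j = theta_j + sum_i phi_i psi_{j-i}):
  psi_1 = theta_1 + phi_1 = 0.162 + (0.738) = 0.9
Right-hand sides:
  c_0 = sigma^2 (1 + theta_1 psi_1) = 3 * (1 + (0.162)(0.9)) = 3 * 1.1458 = 3.4374
  c_1 = sigma^2 theta_1 = 3 * (0.162) = 0.486
  c_2 = 0
Equations for k = 0 and k = 1 (AR order 1):
  gamma(0) = phi_1 gamma(1) + c_0
  gamma(1) = phi_1 gamma(0) + c_1
Substituting the second into the first: gamma(0) (1 - phi_1^2) = c_0 + phi_1 c_1, so
  gamma(0) = (c_0 + phi_1 c_1) / (1 - phi_1^2) = (3.4374 + (0.738)(0.486)) / (1 - (0.738)^2) = 3.796068 / 0.455356 = 8.336484.
Therefore gamma(0) = 8.3365 (to 4 decimal places).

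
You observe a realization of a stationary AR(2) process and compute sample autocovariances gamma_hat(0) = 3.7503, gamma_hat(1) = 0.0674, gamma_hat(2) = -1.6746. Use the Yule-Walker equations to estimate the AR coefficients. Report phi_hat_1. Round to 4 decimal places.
\hat\phi_{1} = 0.0260

The Yule-Walker equations for an AR(p) process read, in matrix form,
  Gamma_p phi = r_p,   with   (Gamma_p)_{ij} = gamma(|i - j|),
                       (r_p)_i = gamma(i),   i,j = 1..p.
Substitute the sample gammas (Toeplitz matrix and right-hand side of size 2):
  Gamma_p = [[3.7503, 0.0674], [0.0674, 3.7503]]
  r_p     = [0.0674, -1.6746]
Written out:
  3.7503 phi_1 + 0.0674 phi_2 = 0.0674
  0.0674 phi_1 + 3.7503 phi_2 = -1.6746
Solve by Cramer's rule:
  det = gamma(0)^2 - gamma(1)^2 = (3.7503)^2 - (0.0674)^2 = 14.06475009 - 0.00454276 = 14.06020733
  phi_hat_1 = [gamma(1) gamma(0) - gamma(1) gamma(2)] / det = [(0.0674)(3.7503) - (0.0674)(-1.6746)] / 14.06020733 = 0.36563826 / 14.06020733 = 0.026
  phi_hat_2 = [gamma(0) gamma(2) - gamma(1)^2] / det = [(3.7503)(-1.6746) - (0.0674)^2] / 14.06020733 = -6.28479514 / 14.06020733 = -0.447
So phi_hat = [0.0260, -0.4470].
Therefore phi_hat_1 = 0.0260.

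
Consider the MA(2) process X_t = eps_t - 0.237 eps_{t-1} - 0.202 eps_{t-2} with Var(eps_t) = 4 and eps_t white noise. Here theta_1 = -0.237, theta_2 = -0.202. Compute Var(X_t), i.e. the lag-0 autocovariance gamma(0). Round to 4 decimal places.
\gamma(0) = 4.3879

For an MA(q) process X_t = eps_t + sum_i theta_i eps_{t-i} with
Var(eps_t) = sigma^2, the variance is
  gamma(0) = sigma^2 * (1 + sum_i theta_i^2).
  sum_i theta_i^2 = (-0.237)^2 + (-0.202)^2 = 0.056169 + 0.040804 = 0.096973.
  gamma(0) = 4 * (1 + 0.096973) = 4 * 1.096973 = 4.387892, which rounds to 4.3879.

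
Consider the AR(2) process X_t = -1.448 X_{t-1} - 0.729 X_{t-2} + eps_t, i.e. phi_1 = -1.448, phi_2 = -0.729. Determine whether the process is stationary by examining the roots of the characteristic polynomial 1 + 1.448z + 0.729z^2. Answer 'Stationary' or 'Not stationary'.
\text{Stationary}

The AR(p) characteristic polynomial is P(z) = 1 + 1.448z + 0.729z^2.
Stationarity requires all roots to lie outside the unit circle, i.e. |z| > 1 for every root.
Set 1 + (1.448) z + (0.729) z^2 = 0, i.e. a z^2 + b z + c = 0 with a = 0.729, b = 1.448, c = 1.
Discriminant D = b^2 - 4ac = (1.448)^2 - 4*(0.729)*1 = 2.096704 - (2.916) = -0.819296.
D < 0, so the roots are the complex-conjugate pair z = (-b +/- i sqrt(-D)) / (2a) = -0.9931 +/- 0.6208i.
For a conjugate pair |z|^2 = z * conj(z) = (product of roots) = c/a = 1/(0.729) = 1.371742, so |z| = sqrt(1.371742) = 1.1712 for both roots.
Moduli of all roots: 1.1712, 1.1712.
All moduli strictly greater than 1? Yes.
Verdict: Stationary.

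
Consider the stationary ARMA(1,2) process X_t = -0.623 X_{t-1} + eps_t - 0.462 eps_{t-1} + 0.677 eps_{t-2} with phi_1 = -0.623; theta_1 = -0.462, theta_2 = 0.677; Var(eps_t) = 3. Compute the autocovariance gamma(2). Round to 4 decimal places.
\gamma(2) = 10.2859

Multiply the model equation by X_{t-k} and take expectations. With theta_0 = psi_0 = 1 and psi_j the MA(infinity) weights, this gives
  gamma(k) - sum_i phi_i gamma(k-i) = c_k,
  c_k = sigma^2 * sum_{j=k..q} theta_j psi_{j-k}   (c_k = 0 for k > q),
using gamma(-m) = gamma(m).
psi-weights needed (psi_j = theta_j + sum_i phi_i psi_{j-i}):
  psi_1 = theta_1 + phi_1 = -0.462 + (-0.623) = -1.085
  psi_2 = theta_2 + phi_1 psi_1 = 0.677 + (-0.623)(-1.085) = 1.352955
Right-hand sides:
  c_0 = sigma^2 (1 + theta_1 psi_1 + theta_2 psi_2) = 3 * (1 + (-0.462)(-1.085) + (0.677)(1.352955)) = 3 * 2.417221 = 7.251662
  c_1 = sigma^2 (theta_1 + theta_2 psi_1) = 3 * (-0.462 + (0.677)(-1.085)) = -3.589635
  c_2 = sigma^2 theta_2 = 3 * (0.677) = 2.031
Equations for k = 0 and k = 1 (AR order 1):
  gamma(0) = phi_1 gamma(1) + c_0
  gamma(1) = phi_1 gamma(0) + c_1
Substituting the second into the first: gamma(0) (1 - phi_1^2) = c_0 + phi_1 c_1, so
  gamma(0) = (c_0 + phi_1 c_1) / (1 - phi_1^2) = (7.251662 + (-0.623)(-3.589635)) / (1 - (-0.623)^2) = 9.488004 / 0.611871 = 15.506543.
  gamma(1) = phi_1 gamma(0) + c_1 = (-0.623)(15.506543) + (-3.589635) = -13.250212.
For k = 2: gamma(2) = phi_1 gamma(1) + c_2
  = (-0.623)(-13.250212) + (2.031) = 10.285882.
Therefore gamma(2) = 10.2859 (to 4 decimal places).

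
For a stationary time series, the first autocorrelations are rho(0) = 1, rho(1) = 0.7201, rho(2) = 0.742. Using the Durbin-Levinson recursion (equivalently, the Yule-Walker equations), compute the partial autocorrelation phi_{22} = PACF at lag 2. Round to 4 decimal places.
\phi_{22} = 0.4641

The PACF at lag k is phi_{kk}, the last component of the solution
to the Yule-Walker system G_k phi = r_k where
  (G_k)_{ij} = rho(|i - j|), (r_k)_i = rho(i), i,j = 1..k.
Equivalently, Durbin-Levinson gives phi_{kk} iteratively:
  phi_{11} = rho(1)
  phi_{kk} = [rho(k) - sum_{j=1..k-1} phi_{k-1,j} rho(k-j)]
            / [1 - sum_{j=1..k-1} phi_{k-1,j} rho(j)],
  phi_{k,j} = phi_{k-1,j} - phi_{kk} phi_{k-1,k-j},  j = 1..k-1.
Step k = 1:
  phi_11 = rho(1) = 0.7201.
Step k = 2:
  phi_22 = [rho(2) - phi_11 rho(1)] / [1 - phi_11 rho(1)] = [0.742 - (0.7201)(0.7201)] / [1 - (0.7201)(0.7201)]
         = 0.22345599 / 0.48145599 = 0.4641.
Therefore phi_{22} = 0.4641.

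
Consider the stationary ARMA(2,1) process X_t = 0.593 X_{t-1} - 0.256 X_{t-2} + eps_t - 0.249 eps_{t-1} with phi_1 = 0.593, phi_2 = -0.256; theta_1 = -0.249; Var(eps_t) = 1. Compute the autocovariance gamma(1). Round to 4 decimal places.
\gamma(1) = 0.3394

Multiply the model equation by X_{t-k} and take expectations. With theta_0 = psi_0 = 1 and psi_j the MA(infinity) weights, this gives
  gamma(k) - sum_i phi_i gamma(k-i) = c_k,
  c_k = sigma^2 * sum_{j=k..q} theta_j psi_{j-k}   (c_k = 0 for k > q),
using gamma(-m) = gamma(m).
psi-weights needed (psi_j = theta_j + sum_i phi_i psi_{j-i}):
  psi_1 = theta_1 + phi_1 = -0.249 + (0.593) = 0.344
Right-hand sides:
  c_0 = sigma^2 (1 + theta_1 psi_1) = 1 * (1 + (-0.249)(0.344)) = 1 * 0.914344 = 0.914344
  c_1 = sigma^2 theta_1 = 1 * (-0.249) = -0.249
  c_2 = 0
Equations for k = 0, 1, 2 (AR order 2, c_2 = 0):
  (E0) gamma(0) = phi_1 gamma(1) + phi_2 gamma(2) + c_0
  (E1) gamma(1) = phi_1 gamma(0) + phi_2 gamma(1) + c_1
  (E2) gamma(2) = phi_1 gamma(1) + phi_2 gamma(0)
From (E1): gamma(1) = A gamma(0) + B with
  A = phi_1 / (1 - phi_2) = 0.593 / 1.256 = 0.472134,   B = c_1 / (1 - phi_2) = -0.249 / 1.256 = -0.198248.
Insert (E2) into (E0): gamma(0) (1 - phi_2^2) = phi_1 (1 + phi_2) gamma(1) + c_0.
  phi_1 (1 + phi_2) = (0.593)(0.744) = 0.441192,   1 - phi_2^2 = 0.934464.
Replace gamma(1) by A gamma(0) + B and collect gamma(0):
  gamma(0) [0.934464 - (0.441192)(0.472134)] = (0.441192)(-0.198248) + 0.914344
  gamma(0) * 0.726162 = 0.826878
  gamma(0) = 0.826878 / 0.726162 = 1.138696.
  gamma(1) = A gamma(0) + B = (0.472134)(1.138696) + (-0.198248) = 0.339369.
Therefore gamma(1) = 0.3394 (to 4 decimal places).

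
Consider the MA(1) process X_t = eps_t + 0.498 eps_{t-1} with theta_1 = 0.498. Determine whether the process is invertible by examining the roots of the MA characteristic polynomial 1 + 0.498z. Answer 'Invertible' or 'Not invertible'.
\text{Invertible}

The MA(q) characteristic polynomial is P(z) = 1 + 0.498z.
Invertibility requires all roots to lie outside the unit circle, i.e. |z| > 1 for every root.
This is linear in z: 1 + (0.498) z = 0  =>  z = -1/(0.498) = -2.008032,  |z| = 2.008032.
Moduli of all roots: 2.0080.
All moduli strictly greater than 1? Yes.
Verdict: Invertible.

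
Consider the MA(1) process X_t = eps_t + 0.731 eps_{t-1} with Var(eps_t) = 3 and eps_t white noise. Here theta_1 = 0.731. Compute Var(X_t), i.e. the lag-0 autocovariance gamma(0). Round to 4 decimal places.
\gamma(0) = 4.6031

For an MA(q) process X_t = eps_t + sum_i theta_i eps_{t-i} with
Var(eps_t) = sigma^2, the variance is
  gamma(0) = sigma^2 * (1 + sum_i theta_i^2).
  sum_i theta_i^2 = (0.731)^2 = 0.534361.
  gamma(0) = 3 * (1 + 0.534361) = 3 * 1.534361 = 4.603083, which rounds to 4.6031.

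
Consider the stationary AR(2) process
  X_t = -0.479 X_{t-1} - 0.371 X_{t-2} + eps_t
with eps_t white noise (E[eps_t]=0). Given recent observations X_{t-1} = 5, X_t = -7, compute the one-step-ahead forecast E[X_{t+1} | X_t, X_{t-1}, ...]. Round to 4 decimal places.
E[X_{t+1} \mid \mathcal F_t] = 1.4980

For an AR(p) model X_t = c + sum_i phi_i X_{t-i} + eps_t, the
one-step-ahead conditional mean is
  E[X_{t+1} | X_t, ...] = c + sum_i phi_i X_{t+1-i}.
Substitute known values:
  E[X_{t+1} | ...] = (-0.479) * (-7) + (-0.371) * (5)
                   = 1.4980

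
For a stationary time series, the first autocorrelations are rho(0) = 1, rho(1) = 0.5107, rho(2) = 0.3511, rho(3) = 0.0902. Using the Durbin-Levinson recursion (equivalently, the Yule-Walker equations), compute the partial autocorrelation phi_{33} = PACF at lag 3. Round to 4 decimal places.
\phi_{33} = -0.1780

The PACF at lag k is phi_{kk}, the last component of the solution
to the Yule-Walker system G_k phi = r_k where
  (G_k)_{ij} = rho(|i - j|), (r_k)_i = rho(i), i,j = 1..k.
Equivalently, Durbin-Levinson gives phi_{kk} iteratively:
  phi_{11} = rho(1)
  phi_{kk} = [rho(k) - sum_{j=1..k-1} phi_{k-1,j} rho(k-j)]
            / [1 - sum_{j=1..k-1} phi_{k-1,j} rho(j)],
  phi_{k,j} = phi_{k-1,j} - phi_{kk} phi_{k-1,k-j},  j = 1..k-1.
Step k = 1:
  phi_11 = rho(1) = 0.5107.
Step k = 2:
  phi_22 = [rho(2) - phi_11 rho(1)] / [1 - phi_11 rho(1)] = [0.3511 - (0.5107)(0.5107)] / [1 - (0.5107)(0.5107)]
         = 0.09028551 / 0.73918551 = 0.122142.
  Update: phi_21 = phi_11 - phi_22 phi_11 = 0.5107 - (0.122142)(0.5107) = 0.448322.
Step k = 3:
  phi_33 = [rho(3) - phi_21 rho(2) - phi_22 rho(1)] / [1 - phi_21 rho(1) - phi_22 rho(2)]
    numerator   = 0.0902 - (0.448322)(0.3511) - (0.122142)(0.5107) = -0.12958376
    denominator = 1 - (0.448322)(0.5107) - (0.122142)(0.3511) = 0.72815787
  phi_33 = -0.12958376 / 0.72815787 = -0.178.
Therefore phi_{33} = -0.1780.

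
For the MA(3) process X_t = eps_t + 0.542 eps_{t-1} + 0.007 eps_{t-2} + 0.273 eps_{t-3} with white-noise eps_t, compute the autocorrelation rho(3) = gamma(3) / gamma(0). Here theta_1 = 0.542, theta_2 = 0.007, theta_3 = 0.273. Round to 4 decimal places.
\rho(3) = 0.1995

For an MA(q) process with theta_0 = 1, the autocovariance is
  gamma(k) = sigma^2 * sum_{i=0..q-k} theta_i * theta_{i+k},
and rho(k) = gamma(k) / gamma(0). Sigma^2 cancels.
  numerator   = (1)*(0.273) = 0.273.
  denominator = (1)^2 + (0.542)^2 + (0.007)^2 + (0.273)^2 = 1.368342.
  rho(3) = 0.273 / 1.368342 = 0.1995.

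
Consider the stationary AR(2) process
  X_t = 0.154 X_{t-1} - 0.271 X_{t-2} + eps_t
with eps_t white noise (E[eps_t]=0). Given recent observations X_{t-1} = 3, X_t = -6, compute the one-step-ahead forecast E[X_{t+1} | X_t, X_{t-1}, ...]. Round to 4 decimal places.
E[X_{t+1} \mid \mathcal F_t] = -1.7370

For an AR(p) model X_t = c + sum_i phi_i X_{t-i} + eps_t, the
one-step-ahead conditional mean is
  E[X_{t+1} | X_t, ...] = c + sum_i phi_i X_{t+1-i}.
Substitute known values:
  E[X_{t+1} | ...] = (0.154) * (-6) + (-0.271) * (3)
                   = -1.7370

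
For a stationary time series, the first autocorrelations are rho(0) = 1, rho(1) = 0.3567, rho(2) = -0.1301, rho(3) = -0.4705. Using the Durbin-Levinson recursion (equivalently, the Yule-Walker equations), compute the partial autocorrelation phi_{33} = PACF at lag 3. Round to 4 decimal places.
\phi_{33} = -0.3830

The PACF at lag k is phi_{kk}, the last component of the solution
to the Yule-Walker system G_k phi = r_k where
  (G_k)_{ij} = rho(|i - j|), (r_k)_i = rho(i), i,j = 1..k.
Equivalently, Durbin-Levinson gives phi_{kk} iteratively:
  phi_{11} = rho(1)
  phi_{kk} = [rho(k) - sum_{j=1..k-1} phi_{k-1,j} rho(k-j)]
            / [1 - sum_{j=1..k-1} phi_{k-1,j} rho(j)],
  phi_{k,j} = phi_{k-1,j} - phi_{kk} phi_{k-1,k-j},  j = 1..k-1.
Step k = 1:
  phi_11 = rho(1) = 0.3567.
Step k = 2:
  phi_22 = [rho(2) - phi_11 rho(1)] / [1 - phi_11 rho(1)] = [-0.1301 - (0.3567)(0.3567)] / [1 - (0.3567)(0.3567)]
         = -0.25733489 / 0.87276511 = -0.29485.
  Update: phi_21 = phi_11 - phi_22 phi_11 = 0.3567 - (-0.29485)(0.3567) = 0.461873.
Step k = 3:
  phi_33 = [rho(3) - phi_21 rho(2) - phi_22 rho(1)] / [1 - phi_21 rho(1) - phi_22 rho(2)]
    numerator   = -0.4705 - (0.461873)(-0.1301) - (-0.29485)(0.3567) = -0.30523728
    denominator = 1 - (0.461873)(0.3567) - (-0.29485)(-0.1301) = 0.79688989
  phi_33 = -0.30523728 / 0.79688989 = -0.383.
Therefore phi_{33} = -0.3830.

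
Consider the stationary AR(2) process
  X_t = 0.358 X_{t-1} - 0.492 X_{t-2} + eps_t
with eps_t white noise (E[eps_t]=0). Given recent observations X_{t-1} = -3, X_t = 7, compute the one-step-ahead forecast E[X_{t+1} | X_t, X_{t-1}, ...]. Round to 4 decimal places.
E[X_{t+1} \mid \mathcal F_t] = 3.9820

For an AR(p) model X_t = c + sum_i phi_i X_{t-i} + eps_t, the
one-step-ahead conditional mean is
  E[X_{t+1} | X_t, ...] = c + sum_i phi_i X_{t+1-i}.
Substitute known values:
  E[X_{t+1} | ...] = (0.358) * (7) + (-0.492) * (-3)
                   = 3.9820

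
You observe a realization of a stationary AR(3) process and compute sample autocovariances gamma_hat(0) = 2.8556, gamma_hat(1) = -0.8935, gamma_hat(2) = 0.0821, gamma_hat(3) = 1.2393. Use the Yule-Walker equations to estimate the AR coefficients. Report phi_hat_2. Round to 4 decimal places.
\hat\phi_{2} = 0.0810

The Yule-Walker equations for an AR(p) process read, in matrix form,
  Gamma_p phi = r_p,   with   (Gamma_p)_{ij} = gamma(|i - j|),
                       (r_p)_i = gamma(i),   i,j = 1..p.
Substitute the sample gammas (Toeplitz matrix and right-hand side of size 3):
  Gamma_p = [[2.8556, -0.8935, 0.0821], [-0.8935, 2.8556, -0.8935], [0.0821, -0.8935, 2.8556]]
  r_p     = [-0.8935, 0.0821, 1.2393]
Written out (R1..R3):
  (R1) 2.8556 phi_1 - 0.8935 phi_2 + 0.0821 phi_3 = -0.8935
  (R2) -0.8935 phi_1 + 2.8556 phi_2 - 0.8935 phi_3 = 0.0821
  (R3) 0.0821 phi_1 - 0.8935 phi_2 + 2.8556 phi_3 = 1.2393
Gaussian elimination:
  R2 <- R2 - (-0.8935/2.8556) R1 = R2 - (-0.312894) R1:  2.576029 phi_2 - 0.867811 phi_3 = -0.197471
  R3 <- R3 - (0.0821/2.8556) R1 = R3 - (0.028751) R1:  -0.867811 phi_2 + 2.85324 phi_3 = 1.264989
  R3 <- R3 - (-0.867811/2.576029) R2 = R3 - (-0.336879) R2:  2.560892 phi_3 = 1.198465
Back-substitution:
  phi_hat_3 = 1.198465 / 2.560892 = 0.467987
  phi_hat_2 = (-0.197471 - (-0.867811)(0.467987)) / 2.576029 = 0.080998
  phi_hat_1 = (-0.8935 - (-0.8935)(0.080998) - (0.0821)(0.467987)) / 2.8556 = -0.301005
So phi_hat = [-0.3010, 0.0810, 0.4680].
Therefore phi_hat_2 = 0.0810.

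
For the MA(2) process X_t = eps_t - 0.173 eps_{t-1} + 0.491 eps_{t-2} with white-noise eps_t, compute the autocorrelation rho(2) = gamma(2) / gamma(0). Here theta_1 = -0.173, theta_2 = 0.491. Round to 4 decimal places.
\rho(2) = 0.3863

For an MA(q) process with theta_0 = 1, the autocovariance is
  gamma(k) = sigma^2 * sum_{i=0..q-k} theta_i * theta_{i+k},
and rho(k) = gamma(k) / gamma(0). Sigma^2 cancels.
  numerator   = (1)*(0.491) = 0.491.
  denominator = (1)^2 + (-0.173)^2 + (0.491)^2 = 1.27101.
  rho(2) = 0.491 / 1.27101 = 0.3863.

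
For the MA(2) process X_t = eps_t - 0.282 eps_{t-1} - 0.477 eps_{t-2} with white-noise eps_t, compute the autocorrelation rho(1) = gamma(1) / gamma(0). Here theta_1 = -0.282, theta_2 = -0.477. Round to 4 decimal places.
\rho(1) = -0.1128

For an MA(q) process with theta_0 = 1, the autocovariance is
  gamma(k) = sigma^2 * sum_{i=0..q-k} theta_i * theta_{i+k},
and rho(k) = gamma(k) / gamma(0). Sigma^2 cancels.
  numerator   = (1)*(-0.282) + (-0.282)*(-0.477) = -0.147486.
  denominator = (1)^2 + (-0.282)^2 + (-0.477)^2 = 1.307053.
  rho(1) = -0.147486 / 1.307053 = -0.1128.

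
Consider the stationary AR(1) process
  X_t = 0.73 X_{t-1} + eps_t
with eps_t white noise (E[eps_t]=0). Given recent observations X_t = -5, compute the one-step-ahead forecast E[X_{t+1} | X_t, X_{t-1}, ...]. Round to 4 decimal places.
E[X_{t+1} \mid \mathcal F_t] = -3.6500

For an AR(p) model X_t = c + sum_i phi_i X_{t-i} + eps_t, the
one-step-ahead conditional mean is
  E[X_{t+1} | X_t, ...] = c + sum_i phi_i X_{t+1-i}.
Substitute known values:
  E[X_{t+1} | ...] = (0.73) * (-5)
                   = -3.6500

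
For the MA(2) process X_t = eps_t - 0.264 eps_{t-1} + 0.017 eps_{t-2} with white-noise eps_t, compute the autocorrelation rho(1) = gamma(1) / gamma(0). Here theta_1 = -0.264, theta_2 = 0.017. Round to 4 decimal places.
\rho(1) = -0.2509

For an MA(q) process with theta_0 = 1, the autocovariance is
  gamma(k) = sigma^2 * sum_{i=0..q-k} theta_i * theta_{i+k},
and rho(k) = gamma(k) / gamma(0). Sigma^2 cancels.
  numerator   = (1)*(-0.264) + (-0.264)*(0.017) = -0.268488.
  denominator = (1)^2 + (-0.264)^2 + (0.017)^2 = 1.069985.
  rho(1) = -0.268488 / 1.069985 = -0.2509.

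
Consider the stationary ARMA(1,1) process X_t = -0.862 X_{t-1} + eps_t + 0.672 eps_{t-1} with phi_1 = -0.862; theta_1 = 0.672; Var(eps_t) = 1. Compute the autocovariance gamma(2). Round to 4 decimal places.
\gamma(2) = 0.2682

Multiply the model equation by X_{t-k} and take expectations. With theta_0 = psi_0 = 1 and psi_j the MA(infinity) weights, this gives
  gamma(k) - sum_i phi_i gamma(k-i) = c_k,
  c_k = sigma^2 * sum_{j=k..q} theta_j psi_{j-k}   (c_k = 0 for k > q),
using gamma(-m) = gamma(m).
psi-weights needed (psi_j = theta_j + sum_i phi_i psi_{j-i}):
  psi_1 = theta_1 + phi_1 = 0.672 + (-0.862) = -0.19
Right-hand sides:
  c_0 = sigma^2 (1 + theta_1 psi_1) = 1 * (1 + (0.672)(-0.19)) = 1 * 0.87232 = 0.87232
  c_1 = sigma^2 theta_1 = 1 * (0.672) = 0.672
  c_2 = 0
Equations for k = 0 and k = 1 (AR order 1):
  gamma(0) = phi_1 gamma(1) + c_0
  gamma(1) = phi_1 gamma(0) + c_1
Substituting the second into the first: gamma(0) (1 - phi_1^2) = c_0 + phi_1 c_1, so
  gamma(0) = (c_0 + phi_1 c_1) / (1 - phi_1^2) = (0.87232 + (-0.862)(0.672)) / (1 - (-0.862)^2) = 0.293056 / 0.256956 = 1.140491.
  gamma(1) = phi_1 gamma(0) + c_1 = (-0.862)(1.140491) + (0.672) = -0.311103.
For k = 2 (> q): gamma(2) = phi_1 gamma(1) = (-0.862)(-0.311103) = 0.268171.
Therefore gamma(2) = 0.2682 (to 4 decimal places).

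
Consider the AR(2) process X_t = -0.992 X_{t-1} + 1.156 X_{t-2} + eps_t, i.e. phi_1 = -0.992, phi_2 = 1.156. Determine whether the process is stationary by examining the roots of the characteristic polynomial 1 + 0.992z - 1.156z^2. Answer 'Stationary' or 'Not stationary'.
\text{Not stationary}

The AR(p) characteristic polynomial is P(z) = 1 + 0.992z - 1.156z^2.
Stationarity requires all roots to lie outside the unit circle, i.e. |z| > 1 for every root.
Set 1 + (0.992) z + (-1.156) z^2 = 0, i.e. a z^2 + b z + c = 0 with a = -1.156, b = 0.992, c = 1.
Discriminant D = b^2 - 4ac = (0.992)^2 - 4*(-1.156)*1 = 0.984064 - (-4.624) = 5.608064.
D >= 0, so the roots are real: z = (-b +/- sqrt(D)) / (2a) = (-0.992 +/- 2.368135) / (-2.312).
  z_1 = (-0.992 + 2.368135) / (-2.312) = -0.5952,   |z_1| = 0.5952.
  z_2 = (-0.992 - 2.368135) / (-2.312) = 1.4533,   |z_2| = 1.4533.
Moduli of all roots: 0.5952, 1.4533.
All moduli strictly greater than 1? No.
Verdict: Not stationary.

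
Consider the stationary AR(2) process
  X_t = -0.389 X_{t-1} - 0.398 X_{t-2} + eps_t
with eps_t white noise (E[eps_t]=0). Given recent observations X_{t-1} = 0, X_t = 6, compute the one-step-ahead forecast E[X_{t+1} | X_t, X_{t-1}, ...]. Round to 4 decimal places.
E[X_{t+1} \mid \mathcal F_t] = -2.3340

For an AR(p) model X_t = c + sum_i phi_i X_{t-i} + eps_t, the
one-step-ahead conditional mean is
  E[X_{t+1} | X_t, ...] = c + sum_i phi_i X_{t+1-i}.
Substitute known values:
  E[X_{t+1} | ...] = (-0.389) * (6) + (-0.398) * (0)
                   = -2.3340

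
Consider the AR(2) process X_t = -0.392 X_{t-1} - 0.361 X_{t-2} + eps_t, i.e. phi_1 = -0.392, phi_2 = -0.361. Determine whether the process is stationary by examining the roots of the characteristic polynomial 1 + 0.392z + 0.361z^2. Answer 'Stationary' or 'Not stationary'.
\text{Stationary}

The AR(p) characteristic polynomial is P(z) = 1 + 0.392z + 0.361z^2.
Stationarity requires all roots to lie outside the unit circle, i.e. |z| > 1 for every root.
Set 1 + (0.392) z + (0.361) z^2 = 0, i.e. a z^2 + b z + c = 0 with a = 0.361, b = 0.392, c = 1.
Discriminant D = b^2 - 4ac = (0.392)^2 - 4*(0.361)*1 = 0.153664 - (1.444) = -1.290336.
D < 0, so the roots are the complex-conjugate pair z = (-b +/- i sqrt(-D)) / (2a) = -0.5429 +/- 1.5733i.
For a conjugate pair |z|^2 = z * conj(z) = (product of roots) = c/a = 1/(0.361) = 2.770083, so |z| = sqrt(2.770083) = 1.6644 for both roots.
Moduli of all roots: 1.6644, 1.6644.
All moduli strictly greater than 1? Yes.
Verdict: Stationary.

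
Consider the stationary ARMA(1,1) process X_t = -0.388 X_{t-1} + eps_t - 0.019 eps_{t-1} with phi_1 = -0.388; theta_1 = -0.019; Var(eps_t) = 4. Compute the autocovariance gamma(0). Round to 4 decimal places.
\gamma(0) = 4.7800

Multiply the model equation by X_{t-k} and take expectations. With theta_0 = psi_0 = 1 and psi_j the MA(infinity) weights, this gives
  gamma(k) - sum_i phi_i gamma(k-i) = c_k,
  c_k = sigma^2 * sum_{j=k..q} theta_j psi_{j-k}   (c_k = 0 for k > q),
using gamma(-m) = gamma(m).
psi-weights needed (psi_j = theta_j + sum_i phi_i psi_{j-i}):
  psi_1 = theta_1 + phi_1 = -0.019 + (-0.388) = -0.407
Right-hand sides:
  c_0 = sigma^2 (1 + theta_1 psi_1) = 4 * (1 + (-0.019)(-0.407)) = 4 * 1.007733 = 4.030932
  c_1 = sigma^2 theta_1 = 4 * (-0.019) = -0.076
  c_2 = 0
Equations for k = 0 and k = 1 (AR order 1):
  gamma(0) = phi_1 gamma(1) + c_0
  gamma(1) = phi_1 gamma(0) + c_1
Substituting the second into the first: gamma(0) (1 - phi_1^2) = c_0 + phi_1 c_1, so
  gamma(0) = (c_0 + phi_1 c_1) / (1 - phi_1^2) = (4.030932 + (-0.388)(-0.076)) / (1 - (-0.388)^2) = 4.06042 / 0.849456 = 4.780024.
Therefore gamma(0) = 4.7800 (to 4 decimal places).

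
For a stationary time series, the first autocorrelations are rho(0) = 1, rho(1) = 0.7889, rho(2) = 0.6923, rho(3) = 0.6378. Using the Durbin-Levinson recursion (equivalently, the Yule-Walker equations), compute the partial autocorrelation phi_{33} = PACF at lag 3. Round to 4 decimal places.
\phi_{33} = 0.1280

The PACF at lag k is phi_{kk}, the last component of the solution
to the Yule-Walker system G_k phi = r_k where
  (G_k)_{ij} = rho(|i - j|), (r_k)_i = rho(i), i,j = 1..k.
Equivalently, Durbin-Levinson gives phi_{kk} iteratively:
  phi_{11} = rho(1)
  phi_{kk} = [rho(k) - sum_{j=1..k-1} phi_{k-1,j} rho(k-j)]
            / [1 - sum_{j=1..k-1} phi_{k-1,j} rho(j)],
  phi_{k,j} = phi_{k-1,j} - phi_{kk} phi_{k-1,k-j},  j = 1..k-1.
Step k = 1:
  phi_11 = rho(1) = 0.7889.
Step k = 2:
  phi_22 = [rho(2) - phi_11 rho(1)] / [1 - phi_11 rho(1)] = [0.6923 - (0.7889)(0.7889)] / [1 - (0.7889)(0.7889)]
         = 0.06993679 / 0.37763679 = 0.185196.
  Update: phi_21 = phi_11 - phi_22 phi_11 = 0.7889 - (0.185196)(0.7889) = 0.642799.
Step k = 3:
  phi_33 = [rho(3) - phi_21 rho(2) - phi_22 rho(1)] / [1 - phi_21 rho(1) - phi_22 rho(2)]
    numerator   = 0.6378 - (0.642799)(0.6923) - (0.185196)(0.7889) = 0.04668924
    denominator = 1 - (0.642799)(0.7889) - (0.185196)(0.6923) = 0.36468478
  phi_33 = 0.04668924 / 0.36468478 = 0.128.
Therefore phi_{33} = 0.1280.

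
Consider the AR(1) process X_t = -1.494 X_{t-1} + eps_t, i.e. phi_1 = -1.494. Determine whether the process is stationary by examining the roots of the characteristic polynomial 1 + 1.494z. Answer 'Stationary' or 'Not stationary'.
\text{Not stationary}

The AR(p) characteristic polynomial is P(z) = 1 + 1.494z.
Stationarity requires all roots to lie outside the unit circle, i.e. |z| > 1 for every root.
This is linear in z: 1 + (1.494) z = 0  =>  z = -1/(1.494) = -0.669344,  |z| = 0.669344.
Moduli of all roots: 0.6693.
All moduli strictly greater than 1? No.
Verdict: Not stationary.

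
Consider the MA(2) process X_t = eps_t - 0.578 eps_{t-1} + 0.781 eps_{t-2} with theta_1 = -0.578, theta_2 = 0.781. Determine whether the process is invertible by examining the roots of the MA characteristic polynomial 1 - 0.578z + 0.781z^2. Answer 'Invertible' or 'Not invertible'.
\text{Invertible}

The MA(q) characteristic polynomial is P(z) = 1 - 0.578z + 0.781z^2.
Invertibility requires all roots to lie outside the unit circle, i.e. |z| > 1 for every root.
Set 1 + (-0.578) z + (0.781) z^2 = 0, i.e. a z^2 + b z + c = 0 with a = 0.781, b = -0.578, c = 1.
Discriminant D = b^2 - 4ac = (-0.578)^2 - 4*(0.781)*1 = 0.334084 - (3.124) = -2.789916.
D < 0, so the roots are the complex-conjugate pair z = (-b +/- i sqrt(-D)) / (2a) = 0.37 +/- 1.0693i.
For a conjugate pair |z|^2 = z * conj(z) = (product of roots) = c/a = 1/(0.781) = 1.28041, so |z| = sqrt(1.28041) = 1.1316 for both roots.
Moduli of all roots: 1.1316, 1.1316.
All moduli strictly greater than 1? Yes.
Verdict: Invertible.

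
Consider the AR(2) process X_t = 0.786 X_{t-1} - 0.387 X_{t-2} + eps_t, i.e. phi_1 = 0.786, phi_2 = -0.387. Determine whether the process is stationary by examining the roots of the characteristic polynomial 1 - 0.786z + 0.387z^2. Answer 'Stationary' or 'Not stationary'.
\text{Stationary}

The AR(p) characteristic polynomial is P(z) = 1 - 0.786z + 0.387z^2.
Stationarity requires all roots to lie outside the unit circle, i.e. |z| > 1 for every root.
Set 1 + (-0.786) z + (0.387) z^2 = 0, i.e. a z^2 + b z + c = 0 with a = 0.387, b = -0.786, c = 1.
Discriminant D = b^2 - 4ac = (-0.786)^2 - 4*(0.387)*1 = 0.617796 - (1.548) = -0.930204.
D < 0, so the roots are the complex-conjugate pair z = (-b +/- i sqrt(-D)) / (2a) = 1.0155 +/- 1.2461i.
For a conjugate pair |z|^2 = z * conj(z) = (product of roots) = c/a = 1/(0.387) = 2.583979, so |z| = sqrt(2.583979) = 1.6075 for both roots.
Moduli of all roots: 1.6075, 1.6075.
All moduli strictly greater than 1? Yes.
Verdict: Stationary.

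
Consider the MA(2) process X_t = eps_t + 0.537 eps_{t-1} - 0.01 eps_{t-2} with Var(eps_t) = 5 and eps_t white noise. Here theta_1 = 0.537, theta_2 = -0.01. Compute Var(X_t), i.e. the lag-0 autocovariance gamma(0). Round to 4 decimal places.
\gamma(0) = 6.4423

For an MA(q) process X_t = eps_t + sum_i theta_i eps_{t-i} with
Var(eps_t) = sigma^2, the variance is
  gamma(0) = sigma^2 * (1 + sum_i theta_i^2).
  sum_i theta_i^2 = (0.537)^2 + (-0.01)^2 = 0.288369 + 0.0001 = 0.288469.
  gamma(0) = 5 * (1 + 0.288469) = 5 * 1.288469 = 6.442345, which rounds to 6.4423.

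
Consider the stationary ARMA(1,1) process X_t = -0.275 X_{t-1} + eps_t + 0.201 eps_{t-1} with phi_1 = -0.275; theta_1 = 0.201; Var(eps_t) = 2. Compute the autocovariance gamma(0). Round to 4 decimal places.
\gamma(0) = 2.0118

Multiply the model equation by X_{t-k} and take expectations. With theta_0 = psi_0 = 1 and psi_j the MA(infinity) weights, this gives
  gamma(k) - sum_i phi_i gamma(k-i) = c_k,
  c_k = sigma^2 * sum_{j=k..q} theta_j psi_{j-k}   (c_k = 0 for k > q),
using gamma(-m) = gamma(m).
psi-weights needed (psi_j = theta_j + sum_i phi_i psi_{j-i}):
  psi_1 = theta_1 + phi_1 = 0.201 + (-0.275) = -0.074
Right-hand sides:
  c_0 = sigma^2 (1 + theta_1 psi_1) = 2 * (1 + (0.201)(-0.074)) = 2 * 0.985126 = 1.970252
  c_1 = sigma^2 theta_1 = 2 * (0.201) = 0.402
  c_2 = 0
Equations for k = 0 and k = 1 (AR order 1):
  gamma(0) = phi_1 gamma(1) + c_0
  gamma(1) = phi_1 gamma(0) + c_1
Substituting the second into the first: gamma(0) (1 - phi_1^2) = c_0 + phi_1 c_1, so
  gamma(0) = (c_0 + phi_1 c_1) / (1 - phi_1^2) = (1.970252 + (-0.275)(0.402)) / (1 - (-0.275)^2) = 1.859702 / 0.924375 = 2.011848.
Therefore gamma(0) = 2.0118 (to 4 decimal places).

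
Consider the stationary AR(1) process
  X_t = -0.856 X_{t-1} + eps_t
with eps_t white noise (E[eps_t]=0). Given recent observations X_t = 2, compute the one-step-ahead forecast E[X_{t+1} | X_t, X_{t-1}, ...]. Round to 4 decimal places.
E[X_{t+1} \mid \mathcal F_t] = -1.7120

For an AR(p) model X_t = c + sum_i phi_i X_{t-i} + eps_t, the
one-step-ahead conditional mean is
  E[X_{t+1} | X_t, ...] = c + sum_i phi_i X_{t+1-i}.
Substitute known values:
  E[X_{t+1} | ...] = (-0.856) * (2)
                   = -1.7120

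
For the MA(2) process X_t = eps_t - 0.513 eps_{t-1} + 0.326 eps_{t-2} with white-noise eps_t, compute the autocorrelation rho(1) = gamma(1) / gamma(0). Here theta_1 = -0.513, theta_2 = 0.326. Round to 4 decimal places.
\rho(1) = -0.4967

For an MA(q) process with theta_0 = 1, the autocovariance is
  gamma(k) = sigma^2 * sum_{i=0..q-k} theta_i * theta_{i+k},
and rho(k) = gamma(k) / gamma(0). Sigma^2 cancels.
  numerator   = (1)*(-0.513) + (-0.513)*(0.326) = -0.680238.
  denominator = (1)^2 + (-0.513)^2 + (0.326)^2 = 1.369445.
  rho(1) = -0.680238 / 1.369445 = -0.4967.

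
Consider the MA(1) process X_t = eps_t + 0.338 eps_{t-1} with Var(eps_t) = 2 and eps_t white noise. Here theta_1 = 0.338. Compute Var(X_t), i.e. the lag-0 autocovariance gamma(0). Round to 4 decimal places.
\gamma(0) = 2.2285

For an MA(q) process X_t = eps_t + sum_i theta_i eps_{t-i} with
Var(eps_t) = sigma^2, the variance is
  gamma(0) = sigma^2 * (1 + sum_i theta_i^2).
  sum_i theta_i^2 = (0.338)^2 = 0.114244.
  gamma(0) = 2 * (1 + 0.114244) = 2 * 1.114244 = 2.228488, which rounds to 2.2285.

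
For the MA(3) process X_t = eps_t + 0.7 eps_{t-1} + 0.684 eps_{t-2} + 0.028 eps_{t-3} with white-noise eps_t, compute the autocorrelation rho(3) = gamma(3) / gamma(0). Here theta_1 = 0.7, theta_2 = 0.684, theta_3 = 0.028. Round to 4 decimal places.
\rho(3) = 0.0143

For an MA(q) process with theta_0 = 1, the autocovariance is
  gamma(k) = sigma^2 * sum_{i=0..q-k} theta_i * theta_{i+k},
and rho(k) = gamma(k) / gamma(0). Sigma^2 cancels.
  numerator   = (1)*(0.028) = 0.028.
  denominator = (1)^2 + (0.7)^2 + (0.684)^2 + (0.028)^2 = 1.95864.
  rho(3) = 0.028 / 1.95864 = 0.0143.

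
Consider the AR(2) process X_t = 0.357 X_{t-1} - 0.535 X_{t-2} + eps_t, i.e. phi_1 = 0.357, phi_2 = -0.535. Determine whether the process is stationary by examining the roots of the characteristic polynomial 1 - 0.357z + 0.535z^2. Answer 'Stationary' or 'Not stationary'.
\text{Stationary}

The AR(p) characteristic polynomial is P(z) = 1 - 0.357z + 0.535z^2.
Stationarity requires all roots to lie outside the unit circle, i.e. |z| > 1 for every root.
Set 1 + (-0.357) z + (0.535) z^2 = 0, i.e. a z^2 + b z + c = 0 with a = 0.535, b = -0.357, c = 1.
Discriminant D = b^2 - 4ac = (-0.357)^2 - 4*(0.535)*1 = 0.127449 - (2.14) = -2.012551.
D < 0, so the roots are the complex-conjugate pair z = (-b +/- i sqrt(-D)) / (2a) = 0.3336 +/- 1.3258i.
For a conjugate pair |z|^2 = z * conj(z) = (product of roots) = c/a = 1/(0.535) = 1.869159, so |z| = sqrt(1.869159) = 1.3672 for both roots.
Moduli of all roots: 1.3672, 1.3672.
All moduli strictly greater than 1? Yes.
Verdict: Stationary.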